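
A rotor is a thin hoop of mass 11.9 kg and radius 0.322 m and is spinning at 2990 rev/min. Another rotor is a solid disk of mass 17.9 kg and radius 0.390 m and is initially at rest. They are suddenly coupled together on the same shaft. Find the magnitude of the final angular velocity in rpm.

|ω_f| ≈ 1420 rpm

No external torque acts about the common axis, so total angular momentum is conserved.
Moments of inertia: I_A = (11.9)(0.322)² = 1.234 kg·m²; I_B = ½(17.9)(0.390)² = 1.361 kg·m².
Taking A's sense as positive: L = (1.234)(2990) = 3689 kg·m²·rpm.
Combined I = 1.234 + 1.361 = 2.595 kg·m².
ω_f = L / I = 3689 / 2.595 = 1422 rpm.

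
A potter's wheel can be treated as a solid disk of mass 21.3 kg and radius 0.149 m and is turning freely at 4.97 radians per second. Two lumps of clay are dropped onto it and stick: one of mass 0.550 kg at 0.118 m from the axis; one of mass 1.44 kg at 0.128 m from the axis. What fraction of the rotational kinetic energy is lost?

fraction ≈ 0.117

No external torque acts about the axis; L_before = L_after.
I_p = ½(21.3)(0.149)² = 0.2364 kg·m².
Added inertia Σmr² = (0.550)(0.118)² + (1.44)(0.128)² = 0.03125 kg·m²; I_f = 0.2364 + 0.03125 = 0.2677 kg·m².
ω_f = I_p ω_i / I_f = (0.2364)(4.97) / 0.2677 = 4.390 rad/s.
KE_i = ½(0.2364)(4.970 rad/s)² = 2.920 J; KE_f = ½(0.2677)(4.390)² = 2.579 J.
Fraction lost = 0.1167.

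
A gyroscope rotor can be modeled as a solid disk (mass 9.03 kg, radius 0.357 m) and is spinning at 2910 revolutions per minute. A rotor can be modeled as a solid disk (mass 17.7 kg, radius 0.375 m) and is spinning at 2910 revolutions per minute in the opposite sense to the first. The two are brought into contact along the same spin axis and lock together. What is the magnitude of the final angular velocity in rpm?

|ω_f| ≈ 1070 rpm

No external torque acts about the common axis, so total angular momentum is conserved.
Moments of inertia: I_A = ½(9.03)(0.357)² = 0.5754 kg·m²; I_B = ½(17.7)(0.375)² = 1.245 kg·m².
Taking A's sense as positive: L = (0.5754)(2910) − (1.245)(2910) = -1947 kg·m²·rpm.
Combined I = 0.5754 + 1.245 = 1.820 kg·m².
ω_f = L / I = -1947 / 1.820 = -1070 rpm.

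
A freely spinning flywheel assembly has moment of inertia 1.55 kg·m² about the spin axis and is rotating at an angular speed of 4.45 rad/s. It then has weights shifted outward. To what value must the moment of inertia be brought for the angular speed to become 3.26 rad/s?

I₂ ≈ 2.12 kg·m²

Angular momentum about the spin axis is conserved since the torque about it is zero.
I₂ = I₁ω₁ / ω₂ = (1.55)(4.45) / (3.26) = 2.116 kg·m².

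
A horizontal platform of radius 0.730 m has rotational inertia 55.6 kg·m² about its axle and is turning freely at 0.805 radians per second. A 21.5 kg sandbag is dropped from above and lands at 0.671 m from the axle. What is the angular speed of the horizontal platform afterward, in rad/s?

No external torque acts about the axle; L_before = L_after.
Added inertia Σmr² = (21.5)(0.671)² = 9.680 kg·m²; I_f = 55.60 + 9.680 = 65.28 kg·m².
ω_f = I_p ω_i / I_f = (55.60)(0.805) / 65.28 = 0.6856 rad/s.

ω_f ≈ 0.686 rad/s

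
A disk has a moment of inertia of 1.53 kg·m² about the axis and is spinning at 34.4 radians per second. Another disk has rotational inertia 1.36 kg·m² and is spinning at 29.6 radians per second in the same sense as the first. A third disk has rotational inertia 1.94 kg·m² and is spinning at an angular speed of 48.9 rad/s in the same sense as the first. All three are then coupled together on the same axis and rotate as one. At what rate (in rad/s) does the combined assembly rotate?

The coupling torques are internal; angular momentum about the shared axis is conserved.
Taking A's sense as positive: L = (1.530)(34.4) + (1.360)(29.6) + (1.940)(48.9) = 187.8 kg·m²·rad/s.
Combined I = 1.530 + 1.360 + 1.940 = 4.830 kg·m².
ω_f = L / I = 187.8 / 4.830 = 38.87 rad/s.

|ω_f| ≈ 38.9 rad/s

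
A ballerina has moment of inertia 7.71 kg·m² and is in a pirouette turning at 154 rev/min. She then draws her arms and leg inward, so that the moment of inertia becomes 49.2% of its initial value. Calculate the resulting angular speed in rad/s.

ω₂ ≈ 32.8 rad/s

Angular momentum about the spin axis is conserved since the torque about it is zero.
I₂ = 0.492 × 7.71 = 3.793 kg·m².
ω₂ = I₁ω₁ / I₂ = (7.710)(154 rpm) / (3.793) = 313.0 rpm = 32.78 rad/s.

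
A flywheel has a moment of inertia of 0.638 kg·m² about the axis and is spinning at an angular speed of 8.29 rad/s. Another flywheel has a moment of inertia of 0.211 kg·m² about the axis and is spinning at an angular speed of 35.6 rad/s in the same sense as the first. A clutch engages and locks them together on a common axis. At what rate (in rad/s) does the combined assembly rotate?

The coupling torques are internal; angular momentum about the shared axis is conserved.
Taking A's sense as positive: L = (0.6380)(8.29) + (0.2110)(35.6) = 12.80 kg·m²·rad/s.
Combined I = 0.6380 + 0.2110 = 0.8490 kg·m².
ω_f = L / I = 12.80 / 0.8490 = 15.08 rad/s.

|ω_f| ≈ 15.1 rad/s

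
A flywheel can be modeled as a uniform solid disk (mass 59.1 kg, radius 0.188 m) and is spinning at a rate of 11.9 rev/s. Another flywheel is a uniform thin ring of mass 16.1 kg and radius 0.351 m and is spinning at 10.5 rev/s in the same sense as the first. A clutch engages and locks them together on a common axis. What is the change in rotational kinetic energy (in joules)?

ΔKE ≈ -26.5 J

No external torque acts about the common axis, so total angular momentum is conserved.
Moments of inertia: I_A = ½(59.1)(0.188)² = 1.044 kg·m²; I_B = (16.1)(0.351)² = 1.984 kg·m².
Taking A's sense as positive: L = (1.044)(11.9) + (1.984)(10.5) = 33.26 kg·m²·rev/s.
Combined I = 1.044 + 1.984 = 3.028 kg·m².
ω_f = L / I = 33.26 / 3.028 = 10.98 rev/s.
KE_i = ½ΣIω² = 7236 J; KE_f = ½(3.028)(69.01)² = 7210 J.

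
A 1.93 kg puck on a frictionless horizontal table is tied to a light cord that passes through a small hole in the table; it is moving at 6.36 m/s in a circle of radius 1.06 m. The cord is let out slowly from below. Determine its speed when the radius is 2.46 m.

v₂ ≈ 2.74 m/s

The only horizontal force on the mass is along the cord (radial), so it exerts no torque about the hole and angular momentum m v r is conserved.
v₂ = v₁ r₁ / r₂ = (6.36)(1.06) / (2.46) = 2.740 m/s.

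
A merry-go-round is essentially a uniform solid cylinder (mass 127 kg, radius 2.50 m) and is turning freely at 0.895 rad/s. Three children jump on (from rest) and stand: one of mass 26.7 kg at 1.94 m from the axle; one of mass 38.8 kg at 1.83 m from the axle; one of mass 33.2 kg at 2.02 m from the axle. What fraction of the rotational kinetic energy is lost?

fraction ≈ 0.480

The added mass arrives with no angular momentum about the axle, and any external torque about the axle is negligible, so the system's angular momentum is conserved.
I_p = ½(127)(2.50)² = 396.9 kg·m².
Added inertia Σmr² = (26.7)(1.94)² + (38.8)(1.83)² + (33.2)(2.02)² = 365.9 kg·m²; I_f = 396.9 + 365.9 = 762.8 kg·m².
ω_f = I_p ω_i / I_f = (396.9)(0.895) / 762.8 = 0.4657 rad/s.
KE_i = ½(396.9)(0.8950 rad/s)² = 159.0 J; KE_f = ½(762.8)(0.4657)² = 82.70 J.
Fraction lost = 0.4797.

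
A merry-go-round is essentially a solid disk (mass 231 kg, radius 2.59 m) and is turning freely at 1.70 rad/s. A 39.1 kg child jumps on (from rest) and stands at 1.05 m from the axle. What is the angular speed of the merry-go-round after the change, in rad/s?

The added mass arrives with no angular momentum about the axle, and any external torque about the axle is negligible, so the system's angular momentum is conserved.
I_p = ½(231)(2.59)² = 774.8 kg·m².
Added inertia Σmr² = (39.1)(1.05)² = 43.11 kg·m²; I_f = 774.8 + 43.11 = 817.9 kg·m².
ω_f = I_p ω_i / I_f = (774.8)(1.70) / 817.9 = 1.610 rad/s.

ω_f ≈ 1.61 rad/s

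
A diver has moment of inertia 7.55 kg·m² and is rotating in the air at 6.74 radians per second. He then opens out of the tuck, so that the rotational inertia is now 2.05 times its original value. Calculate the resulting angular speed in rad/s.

No external torque acts about the spin axis, so angular momentum is conserved.
I₂ = 2.05 × 7.55 = 15.48 kg·m².
ω₂ = I₁ω₁ / I₂ = (7.550)(6.74 rad/s) / (15.48) = 3.288 rad/s.

ω₂ ≈ 3.29 rad/s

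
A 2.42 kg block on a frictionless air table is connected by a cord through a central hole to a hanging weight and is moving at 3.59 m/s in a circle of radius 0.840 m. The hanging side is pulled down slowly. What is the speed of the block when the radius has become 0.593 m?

The only horizontal force on the mass is along the cord (radial), so it exerts no torque about the hole and angular momentum m v r is conserved.
v₂ = v₁ r₁ / r₂ = (3.59)(0.840) / (0.593) = 5.085 m/s.

v₂ ≈ 5.09 m/s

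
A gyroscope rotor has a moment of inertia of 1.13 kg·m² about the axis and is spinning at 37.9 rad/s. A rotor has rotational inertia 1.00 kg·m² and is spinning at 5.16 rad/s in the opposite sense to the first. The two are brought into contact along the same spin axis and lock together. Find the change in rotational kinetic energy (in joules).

ΔKE ≈ -492 J

No external torque acts about the common axis, so total angular momentum is conserved.
Taking A's sense as positive: L = (1.130)(37.9) − (1.000)(5.16) = 37.67 kg·m²·rad/s.
Combined I = 1.130 + 1.000 = 2.130 kg·m².
ω_f = L / I = 37.67 / 2.130 = 17.68 rad/s.
KE_i = ½ΣIω² = 824.9 J; KE_f = ½(2.130)(17.68)² = 333.1 J.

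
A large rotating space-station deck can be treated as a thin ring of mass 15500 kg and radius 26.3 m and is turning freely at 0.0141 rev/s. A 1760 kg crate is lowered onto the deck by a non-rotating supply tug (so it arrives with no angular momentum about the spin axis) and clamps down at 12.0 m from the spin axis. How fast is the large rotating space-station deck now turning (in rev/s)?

The added mass arrives with no angular momentum about the spin axis, and any external torque about the spin axis is negligible, so the system's angular momentum is conserved.
I_p = (15500)(26.3)² = 1.072e+07 kg·m².
Added inertia Σmr² = (1760)(12.0)² = 2.534e+05 kg·m²; I_f = 1.072e+07 + 2.534e+05 = 1.097e+07 kg·m².
ω_f = I_p ω_i / I_f = (1.072e+07)(0.0141) / 1.097e+07 = 0.01377 rev/s.

ω_f ≈ 0.0138 rev/s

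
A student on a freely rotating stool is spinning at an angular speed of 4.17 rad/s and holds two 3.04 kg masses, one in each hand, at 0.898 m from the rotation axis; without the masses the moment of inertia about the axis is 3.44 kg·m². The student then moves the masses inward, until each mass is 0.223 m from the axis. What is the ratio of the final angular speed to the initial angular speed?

ω₂/ω₁ ≈ 2.23

Angular momentum about the spin axis is conserved since the torque about it is zero.
I₁ = 3.44 + 2(3.04)(0.898)² = 8.343 kg·m²; I₂ = 3.44 + 2(3.04)(0.223)² = 3.742 kg·m².
ω₂/ω₁ = I₁/I₂ = 8.343 / 3.742 = 2.229.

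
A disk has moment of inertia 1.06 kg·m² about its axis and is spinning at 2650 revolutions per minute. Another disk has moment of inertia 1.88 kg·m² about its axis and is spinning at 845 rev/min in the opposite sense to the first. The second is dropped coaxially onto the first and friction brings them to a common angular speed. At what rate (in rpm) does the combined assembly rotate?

|ω_f| ≈ 415 rpm

No external torque acts about the common axis, so total angular momentum is conserved.
Taking A's sense as positive: L = (1.060)(2650) − (1.880)(845) = 1220 kg·m²·rpm.
Combined I = 1.060 + 1.880 = 2.940 kg·m².
ω_f = L / I = 1220 / 2.940 = 415.1 rpm.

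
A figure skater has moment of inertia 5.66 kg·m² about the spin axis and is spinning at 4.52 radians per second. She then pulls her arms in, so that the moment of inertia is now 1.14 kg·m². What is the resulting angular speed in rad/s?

With no external torque about the axis, L is conserved: I₁ω₁ = I₂ω₂.
ω₂ = I₁ω₁ / I₂ = (5.660)(4.52 rad/s) / (1.140) = 22.44 rad/s.

ω₂ ≈ 22.4 rad/s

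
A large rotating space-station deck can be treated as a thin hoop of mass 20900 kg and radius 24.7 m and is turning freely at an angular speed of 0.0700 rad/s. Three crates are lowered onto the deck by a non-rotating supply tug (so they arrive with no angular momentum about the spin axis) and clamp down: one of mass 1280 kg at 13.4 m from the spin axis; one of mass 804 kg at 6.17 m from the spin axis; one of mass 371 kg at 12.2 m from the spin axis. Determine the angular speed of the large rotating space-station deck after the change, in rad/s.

ω_f ≈ 0.0683 rad/s

No external torque acts about the spin axis; L_before = L_after.
I_p = (20900)(24.7)² = 1.275e+07 kg·m².
Added inertia Σmr² = (1280)(13.4)² + (804)(6.17)² + (371)(12.2)² = 3.157e+05 kg·m²; I_f = 1.275e+07 + 3.157e+05 = 1.307e+07 kg·m².
ω_f = I_p ω_i / I_f = (1.275e+07)(0.0700) / 1.307e+07 = 0.06831 rad/s.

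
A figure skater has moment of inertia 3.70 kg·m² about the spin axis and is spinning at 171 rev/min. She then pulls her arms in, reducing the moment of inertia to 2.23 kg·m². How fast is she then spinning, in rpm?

ω₂ ≈ 284 rpm

Angular momentum about the spin axis is conserved since the torque about it is zero.
ω₂ = I₁ω₁ / I₂ = (3.700)(171 rpm) / (2.230) = 283.7 rpm.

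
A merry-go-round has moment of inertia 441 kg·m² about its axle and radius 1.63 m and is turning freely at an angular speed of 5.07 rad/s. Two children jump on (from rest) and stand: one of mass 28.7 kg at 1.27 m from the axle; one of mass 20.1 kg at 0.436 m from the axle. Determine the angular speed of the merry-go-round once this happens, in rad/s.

ω_f ≈ 4.55 rad/s

No external torque acts about the axle; L_before = L_after.
Added inertia Σmr² = (28.7)(1.27)² + (20.1)(0.436)² = 50.11 kg·m²; I_f = 441.0 + 50.11 = 491.1 kg·m².
ω_f = I_p ω_i / I_f = (441.0)(5.07) / 491.1 = 4.553 rad/s.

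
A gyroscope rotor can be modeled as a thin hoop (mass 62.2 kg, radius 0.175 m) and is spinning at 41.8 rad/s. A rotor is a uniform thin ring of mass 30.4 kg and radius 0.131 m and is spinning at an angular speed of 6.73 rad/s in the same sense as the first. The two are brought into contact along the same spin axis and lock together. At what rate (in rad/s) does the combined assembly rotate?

The coupling torques are internal; angular momentum about the shared axis is conserved.
Moments of inertia: I_A = (62.2)(0.175)² = 1.905 kg·m²; I_B = (30.4)(0.131)² = 0.5217 kg·m².
Taking A's sense as positive: L = (1.905)(41.8) + (0.5217)(6.73) = 83.13 kg·m²·rad/s.
Combined I = 1.905 + 0.5217 = 2.427 kg·m².
ω_f = L / I = 83.13 / 2.427 = 34.26 rad/s.

|ω_f| ≈ 34.3 rad/s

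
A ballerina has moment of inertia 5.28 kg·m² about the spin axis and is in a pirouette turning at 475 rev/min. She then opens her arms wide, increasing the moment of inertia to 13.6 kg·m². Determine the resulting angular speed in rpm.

No external torque acts about the spin axis, so angular momentum is conserved.
ω₂ = I₁ω₁ / I₂ = (5.280)(475 rpm) / (13.60) = 184.4 rpm.

ω₂ ≈ 184 rpm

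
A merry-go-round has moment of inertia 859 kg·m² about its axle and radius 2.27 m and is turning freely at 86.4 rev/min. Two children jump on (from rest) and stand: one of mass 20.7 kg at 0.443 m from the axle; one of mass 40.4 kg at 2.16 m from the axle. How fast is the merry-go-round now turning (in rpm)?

ω_f ≈ 70.6 rpm

No external torque acts about the axle; L_before = L_after.
Added inertia Σmr² = (20.7)(0.443)² + (40.4)(2.16)² = 192.6 kg·m²; I_f = 859.0 + 192.6 = 1052 kg·m².
ω_f = I_p ω_i / I_f = (859.0)(86.4) / 1052 = 70.58 rpm.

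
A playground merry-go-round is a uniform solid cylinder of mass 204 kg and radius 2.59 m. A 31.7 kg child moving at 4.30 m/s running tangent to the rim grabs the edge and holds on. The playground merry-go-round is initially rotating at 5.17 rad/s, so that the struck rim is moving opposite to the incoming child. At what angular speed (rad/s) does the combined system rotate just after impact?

|ω_f| ≈ 3.55 rad/s

About the axle the impulsive forces during the collision are internal, so angular momentum about that axis is conserved.
I_p = ½(204)(2.59)² = 684.2 kg·m². Taking the sense of the child's angular momentum as positive, L_{child} = m v R = (31.7)(4.30)(2.59) = 353.0 kg·m²/s.
L_i = −I_p ω_p + m v R = −(684.2)(5.17) + 353.0 = -3184 kg·m²/s.
After sticking, I_f = I_p + m R² = 684.2 + (31.7)(2.59)² = 896.9 kg·m².
ω_f = L_i / I_f = -3184 / 896.9 = -3.551 rad/s.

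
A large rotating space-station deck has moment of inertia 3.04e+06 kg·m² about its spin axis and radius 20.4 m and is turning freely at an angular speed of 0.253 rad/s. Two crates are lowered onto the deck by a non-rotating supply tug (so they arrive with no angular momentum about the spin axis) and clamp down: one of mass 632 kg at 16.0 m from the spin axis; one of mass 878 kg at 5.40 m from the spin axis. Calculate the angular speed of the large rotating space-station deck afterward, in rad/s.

No external torque acts about the spin axis; L_before = L_after.
Added inertia Σmr² = (632)(16.0)² + (878)(5.40)² = 1.874e+05 kg·m²; I_f = 3.040e+06 + 1.874e+05 = 3.227e+06 kg·m².
ω_f = I_p ω_i / I_f = (3.040e+06)(0.253) / 3.227e+06 = 0.2383 rad/s.

ω_f ≈ 0.238 rad/s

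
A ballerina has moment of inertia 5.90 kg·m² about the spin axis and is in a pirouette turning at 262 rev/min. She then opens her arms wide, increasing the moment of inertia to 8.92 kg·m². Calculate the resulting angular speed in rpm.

Angular momentum about the spin axis is conserved since the torque about it is zero.
ω₂ = I₁ω₁ / I₂ = (5.900)(262 rpm) / (8.920) = 173.3 rpm.

ω₂ ≈ 173 rpm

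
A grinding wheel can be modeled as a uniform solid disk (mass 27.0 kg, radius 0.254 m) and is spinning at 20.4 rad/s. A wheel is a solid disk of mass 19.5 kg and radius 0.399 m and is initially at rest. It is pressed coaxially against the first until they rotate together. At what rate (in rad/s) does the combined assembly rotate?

No external torque acts about the common axis, so total angular momentum is conserved.
Moments of inertia: I_A = ½(27.0)(0.254)² = 0.8710 kg·m²; I_B = ½(19.5)(0.399)² = 1.552 kg·m².
Taking A's sense as positive: L = (0.8710)(20.4) = 17.77 kg·m²·rad/s.
Combined I = 0.8710 + 1.552 = 2.423 kg·m².
ω_f = L / I = 17.77 / 2.423 = 7.332 rad/s.

|ω_f| ≈ 7.33 rad/s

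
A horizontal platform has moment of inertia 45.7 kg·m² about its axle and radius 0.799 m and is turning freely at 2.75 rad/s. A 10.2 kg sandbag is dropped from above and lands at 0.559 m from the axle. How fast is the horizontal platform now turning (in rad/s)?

ω_f ≈ 2.57 rad/s

The added mass arrives with no angular momentum about the axle, and any external torque about the axle is negligible, so the system's angular momentum is conserved.
Added inertia Σmr² = (10.2)(0.559)² = 3.187 kg·m²; I_f = 45.70 + 3.187 = 48.89 kg·m².
ω_f = I_p ω_i / I_f = (45.70)(2.75) / 48.89 = 2.571 rad/s.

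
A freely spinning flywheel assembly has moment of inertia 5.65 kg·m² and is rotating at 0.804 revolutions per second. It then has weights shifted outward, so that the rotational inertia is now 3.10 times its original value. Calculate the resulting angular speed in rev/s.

ω₂ ≈ 0.259 rev/s

Angular momentum about the spin axis is conserved since the torque about it is zero.
I₂ = 3.10 × 5.65 = 17.52 kg·m².
ω₂ = I₁ω₁ / I₂ = (5.650)(0.804 rev/s) / (17.52) = 0.2594 rev/s.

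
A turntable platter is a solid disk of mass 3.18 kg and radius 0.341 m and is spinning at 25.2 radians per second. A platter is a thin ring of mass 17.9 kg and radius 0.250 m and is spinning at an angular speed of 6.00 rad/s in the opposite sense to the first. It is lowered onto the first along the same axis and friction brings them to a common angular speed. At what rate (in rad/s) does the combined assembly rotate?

No external torque acts about the common axis, so total angular momentum is conserved.
Moments of inertia: I_A = ½(3.18)(0.341)² = 0.1849 kg·m²; I_B = (17.9)(0.250)² = 1.119 kg·m².
Taking A's sense as positive: L = (0.1849)(25.2) − (1.119)(6.00) = -2.053 kg·m²·rad/s.
Combined I = 0.1849 + 1.119 = 1.304 kg·m².
ω_f = L / I = -2.053 / 1.304 = -1.575 rad/s.

|ω_f| ≈ 1.58 rad/s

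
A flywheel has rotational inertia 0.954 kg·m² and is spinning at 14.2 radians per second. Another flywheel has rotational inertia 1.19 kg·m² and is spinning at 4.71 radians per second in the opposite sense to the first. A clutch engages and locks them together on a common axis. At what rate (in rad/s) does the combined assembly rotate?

|ω_f| ≈ 3.70 rad/s

No external torque acts about the common axis, so total angular momentum is conserved.
Taking A's sense as positive: L = (0.9540)(14.2) − (1.190)(4.71) = 7.942 kg·m²·rad/s.
Combined I = 0.9540 + 1.190 = 2.144 kg·m².
ω_f = L / I = 7.942 / 2.144 = 3.704 rad/s.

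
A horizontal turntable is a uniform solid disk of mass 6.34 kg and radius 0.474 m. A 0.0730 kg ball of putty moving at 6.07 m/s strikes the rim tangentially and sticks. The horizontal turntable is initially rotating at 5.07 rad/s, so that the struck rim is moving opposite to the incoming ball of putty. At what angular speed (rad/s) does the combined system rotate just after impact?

About the axle the impulsive forces during the collision are internal, so angular momentum about that axis is conserved.
I_p = ½(6.34)(0.474)² = 0.7122 kg·m². Taking the sense of the ball of putty's angular momentum as positive, L_{ball} = m v R = (0.0730)(6.07)(0.474) = 0.2100 kg·m²/s.
L_i = −I_p ω_p + m v R = −(0.7122)(5.07) + 0.2100 = -3.401 kg·m²/s.
After sticking, I_f = I_p + m R² = 0.7122 + (0.0730)(0.474)² = 0.7286 kg·m².
ω_f = L_i / I_f = -3.401 / 0.7286 = -4.668 rad/s.

|ω_f| ≈ 4.67 rad/s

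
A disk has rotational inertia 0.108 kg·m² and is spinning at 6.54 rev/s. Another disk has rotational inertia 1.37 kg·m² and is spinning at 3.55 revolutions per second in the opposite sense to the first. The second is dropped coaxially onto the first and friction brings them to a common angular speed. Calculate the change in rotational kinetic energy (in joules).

The coupling torques are internal; angular momentum about the shared axis is conserved.
Taking A's sense as positive: L = (0.1080)(6.54) − (1.370)(3.55) = -4.157 kg·m²·rev/s.
Combined I = 0.1080 + 1.370 = 1.478 kg·m².
ω_f = L / I = -4.157 / 1.478 = -2.813 rev/s.
KE_i = ½ΣIω² = 432.0 J; KE_f = ½(1.478)(17.67)² = 230.8 J.

ΔKE ≈ -201 J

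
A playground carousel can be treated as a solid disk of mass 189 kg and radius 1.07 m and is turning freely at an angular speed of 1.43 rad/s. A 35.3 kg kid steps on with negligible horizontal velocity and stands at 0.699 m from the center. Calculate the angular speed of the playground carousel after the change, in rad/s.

The added mass arrives with no angular momentum about the center, and any external torque about the center is negligible, so the system's angular momentum is conserved.
I_p = ½(189)(1.07)² = 108.2 kg·m².
Added inertia Σmr² = (35.3)(0.699)² = 17.25 kg·m²; I_f = 108.2 + 17.25 = 125.4 kg·m².
ω_f = I_p ω_i / I_f = (108.2)(1.43) / 125.4 = 1.233 rad/s.

ω_f ≈ 1.23 rad/s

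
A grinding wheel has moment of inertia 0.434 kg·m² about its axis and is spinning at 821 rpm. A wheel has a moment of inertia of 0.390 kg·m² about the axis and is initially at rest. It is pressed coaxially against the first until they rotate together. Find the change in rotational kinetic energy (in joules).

ΔKE ≈ -759 J

The coupling torques are internal; angular momentum about the shared axis is conserved.
Taking A's sense as positive: L = (0.4340)(821) = 356.3 kg·m²·rpm.
Combined I = 0.4340 + 0.3900 = 0.8240 kg·m².
ω_f = L / I = 356.3 / 0.8240 = 432.4 rpm.
KE_i = ½ΣIω² = 1604 J; KE_f = ½(0.8240)(45.28)² = 844.8 J.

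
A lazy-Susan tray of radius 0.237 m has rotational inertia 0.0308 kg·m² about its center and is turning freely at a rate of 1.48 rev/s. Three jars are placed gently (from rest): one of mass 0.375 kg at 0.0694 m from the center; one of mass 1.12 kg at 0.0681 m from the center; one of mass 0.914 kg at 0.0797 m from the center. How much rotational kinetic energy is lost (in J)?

energy lost ≈ 0.391 J

No external torque acts about the center; L_before = L_after.
Added inertia Σmr² = (0.375)(0.0694)² + (1.12)(0.0681)² + (0.914)(0.0797)² = 0.01281 kg·m²; I_f = 0.03080 + 0.01281 = 0.04361 kg·m².
ω_f = I_p ω_i / I_f = (0.03080)(1.48) / 0.04361 = 1.045 rev/s.
KE_i = ½(0.03080)(9.299 rad/s)² = 1.332 J; KE_f = ½(0.04361)(6.568)² = 0.9406 J.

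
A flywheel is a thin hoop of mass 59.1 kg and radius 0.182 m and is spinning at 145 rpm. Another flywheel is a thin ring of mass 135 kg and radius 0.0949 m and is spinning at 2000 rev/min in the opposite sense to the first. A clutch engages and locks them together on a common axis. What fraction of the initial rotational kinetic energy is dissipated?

fraction ≈ 0.704

The coupling torques are internal; angular momentum about the shared axis is conserved.
Moments of inertia: I_A = (59.1)(0.182)² = 1.958 kg·m²; I_B = (135)(0.0949)² = 1.216 kg·m².
Taking A's sense as positive: L = (1.958)(145) − (1.216)(2000) = -2148 kg·m²·rpm.
Combined I = 1.958 + 1.216 = 3.173 kg·m².
ω_f = L / I = -2148 / 3.173 = -676.8 rpm.
KE_i = ½ΣIω² = 26890 J; KE_f = ½(3.173)(70.87)² = 7970 J.
Fraction dissipated = (KE_i − KE_f)/KE_i = 0.7036.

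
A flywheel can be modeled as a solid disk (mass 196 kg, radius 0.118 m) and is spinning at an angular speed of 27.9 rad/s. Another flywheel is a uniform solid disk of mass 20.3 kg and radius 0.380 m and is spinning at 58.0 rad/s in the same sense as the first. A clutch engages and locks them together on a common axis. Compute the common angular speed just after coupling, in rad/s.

|ω_f| ≈ 43.5 rad/s

The coupling torques are internal; angular momentum about the shared axis is conserved.
Moments of inertia: I_A = ½(196)(0.118)² = 1.365 kg·m²; I_B = ½(20.3)(0.380)² = 1.466 kg·m².
Taking A's sense as positive: L = (1.365)(27.9) + (1.466)(58.0) = 123.1 kg·m²·rad/s.
Combined I = 1.365 + 1.466 = 2.830 kg·m².
ω_f = L / I = 123.1 / 2.830 = 43.49 rad/s.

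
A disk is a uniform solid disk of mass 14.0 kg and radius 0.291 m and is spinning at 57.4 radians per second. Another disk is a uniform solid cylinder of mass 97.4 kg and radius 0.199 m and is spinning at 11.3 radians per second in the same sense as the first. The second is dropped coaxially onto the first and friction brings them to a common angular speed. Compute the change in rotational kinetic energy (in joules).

The coupling torques are internal; angular momentum about the shared axis is conserved.
Moments of inertia: I_A = ½(14.0)(0.291)² = 0.5928 kg·m²; I_B = ½(97.4)(0.199)² = 1.929 kg·m².
Taking A's sense as positive: L = (0.5928)(57.4) + (1.929)(11.3) = 55.82 kg·m²·rad/s.
Combined I = 0.5928 + 1.929 = 2.521 kg·m².
ω_f = L / I = 55.82 / 2.521 = 22.14 rad/s.
KE_i = ½ΣIω² = 1100 J; KE_f = ½(2.521)(22.14)² = 617.8 J.

ΔKE ≈ -482 J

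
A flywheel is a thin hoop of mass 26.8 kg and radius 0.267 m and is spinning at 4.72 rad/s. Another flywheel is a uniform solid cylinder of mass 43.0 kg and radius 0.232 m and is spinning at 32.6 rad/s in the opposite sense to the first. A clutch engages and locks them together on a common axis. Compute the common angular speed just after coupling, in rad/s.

The coupling torques are internal; angular momentum about the shared axis is conserved.
Moments of inertia: I_A = (26.8)(0.267)² = 1.911 kg·m²; I_B = ½(43.0)(0.232)² = 1.157 kg·m².
Taking A's sense as positive: L = (1.911)(4.72) − (1.157)(32.6) = -28.71 kg·m²·rad/s.
Combined I = 1.911 + 1.157 = 3.068 kg·m².
ω_f = L / I = -28.71 / 3.068 = -9.358 rad/s.

|ω_f| ≈ 9.36 rad/s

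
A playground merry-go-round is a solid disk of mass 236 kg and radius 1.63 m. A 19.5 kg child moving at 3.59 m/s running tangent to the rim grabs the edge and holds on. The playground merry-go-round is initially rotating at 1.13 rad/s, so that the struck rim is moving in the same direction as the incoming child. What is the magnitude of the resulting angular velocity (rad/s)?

About the axle the impulsive forces during the collision are internal, so angular momentum about that axis is conserved.
I_p = ½(236)(1.63)² = 313.5 kg·m². Taking the sense of the child's angular momentum as positive, L_{child} = m v R = (19.5)(3.59)(1.63) = 114.1 kg·m²/s.
L_i = +I_p ω_p + m v R = +(313.5)(1.13) + 114.1 = 468.4 kg·m²/s.
After sticking, I_f = I_p + m R² = 313.5 + (19.5)(1.63)² = 365.3 kg·m².
ω_f = L_i / I_f = 468.4 / 365.3 = 1.282 rad/s.

|ω_f| ≈ 1.28 rad/s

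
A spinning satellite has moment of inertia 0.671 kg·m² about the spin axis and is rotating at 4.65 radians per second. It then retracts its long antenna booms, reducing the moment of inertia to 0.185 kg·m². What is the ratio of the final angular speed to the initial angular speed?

ω₂/ω₁ ≈ 3.63

No external torque acts about the spin axis, so angular momentum is conserved.
ω₂/ω₁ = I₁/I₂ = 0.6710 / 0.1850 = 3.627.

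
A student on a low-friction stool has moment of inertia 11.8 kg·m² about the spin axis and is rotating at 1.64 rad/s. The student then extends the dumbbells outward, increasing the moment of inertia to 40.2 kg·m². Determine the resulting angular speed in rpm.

ω₂ ≈ 4.60 rpm

With no external torque about the axis, L is conserved: I₁ω₁ = I₂ω₂.
ω₂ = I₁ω₁ / I₂ = (11.80)(1.64 rad/s) / (40.20) = 0.4814 rad/s = 4.597 rpm.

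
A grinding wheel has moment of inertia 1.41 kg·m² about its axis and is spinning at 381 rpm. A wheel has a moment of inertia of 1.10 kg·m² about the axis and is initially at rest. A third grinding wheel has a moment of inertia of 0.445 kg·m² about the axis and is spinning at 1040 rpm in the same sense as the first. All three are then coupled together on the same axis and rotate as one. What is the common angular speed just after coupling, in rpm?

|ω_f| ≈ 338 rpm

No external torque acts about the common axis, so total angular momentum is conserved.
Taking A's sense as positive: L = (1.410)(381) + (0.4450)(1040) = 1000 kg·m²·rpm.
Combined I = 1.410 + 1.100 + 0.4450 = 2.955 kg·m².
ω_f = L / I = 1000 / 2.955 = 338.4 rpm.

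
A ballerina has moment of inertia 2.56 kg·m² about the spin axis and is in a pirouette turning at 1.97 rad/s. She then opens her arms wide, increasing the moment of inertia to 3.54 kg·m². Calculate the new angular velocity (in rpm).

Angular momentum about the spin axis is conserved since the torque about it is zero.
ω₂ = I₁ω₁ / I₂ = (2.560)(1.97 rad/s) / (3.540) = 1.425 rad/s = 13.60 rpm.

ω₂ ≈ 13.6 rpm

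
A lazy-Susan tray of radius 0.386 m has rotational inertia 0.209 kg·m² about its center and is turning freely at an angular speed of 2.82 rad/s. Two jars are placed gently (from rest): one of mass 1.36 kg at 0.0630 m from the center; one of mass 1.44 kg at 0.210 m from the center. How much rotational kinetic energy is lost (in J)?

energy lost ≈ 0.206 J

The added mass arrives with no angular momentum about the center, and any external torque about the center is negligible, so the system's angular momentum is conserved.
Added inertia Σmr² = (1.36)(0.0630)² + (1.44)(0.210)² = 0.06890 kg·m²; I_f = 0.2090 + 0.06890 = 0.2779 kg·m².
ω_f = I_p ω_i / I_f = (0.2090)(2.82) / 0.2779 = 2.121 rad/s.
KE_i = ½(0.2090)(2.820 rad/s)² = 0.8310 J; KE_f = ½(0.2779)(2.121)² = 0.6250 J.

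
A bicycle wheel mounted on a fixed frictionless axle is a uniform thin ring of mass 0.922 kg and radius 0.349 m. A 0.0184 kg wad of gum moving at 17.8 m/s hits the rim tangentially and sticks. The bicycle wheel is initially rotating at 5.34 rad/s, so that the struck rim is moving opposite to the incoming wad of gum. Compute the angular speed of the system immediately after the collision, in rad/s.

|ω_f| ≈ 4.24 rad/s

About the axle the impulsive forces during the collision are internal, so angular momentum about that axis is conserved.
I_p = (0.922)(0.349)² = 0.1123 kg·m². Taking the sense of the wad of gum's angular momentum as positive, L_{wad} = m v R = (0.0184)(17.8)(0.349) = 0.1143 kg·m²/s.
L_i = −I_p ω_p + m v R = −(0.1123)(5.34) + 0.1143 = -0.4854 kg·m²/s.
After sticking, I_f = I_p + m R² = 0.1123 + (0.0184)(0.349)² = 0.1145 kg·m².
ω_f = L_i / I_f = -0.4854 / 0.1145 = -4.238 rad/s.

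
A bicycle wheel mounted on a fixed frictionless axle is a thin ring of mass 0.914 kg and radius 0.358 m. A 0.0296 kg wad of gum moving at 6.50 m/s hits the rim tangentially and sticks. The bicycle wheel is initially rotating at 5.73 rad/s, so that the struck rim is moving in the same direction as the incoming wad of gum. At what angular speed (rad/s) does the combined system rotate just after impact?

About the axle the impulsive forces during the collision are internal, so angular momentum about that axis is conserved.
I_p = (0.914)(0.358)² = 0.1171 kg·m². Taking the sense of the wad of gum's angular momentum as positive, L_{wad} = m v R = (0.0296)(6.50)(0.358) = 0.06888 kg·m²/s.
L_i = +I_p ω_p + m v R = +(0.1171)(5.73) + 0.06888 = 0.7401 kg·m²/s.
After sticking, I_f = I_p + m R² = 0.1171 + (0.0296)(0.358)² = 0.1209 kg·m².
ω_f = L_i / I_f = 0.7401 / 0.1209 = 6.120 rad/s.

|ω_f| ≈ 6.12 rad/s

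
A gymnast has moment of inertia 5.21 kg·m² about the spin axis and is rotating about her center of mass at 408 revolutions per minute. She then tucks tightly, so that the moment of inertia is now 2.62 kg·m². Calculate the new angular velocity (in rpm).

ω₂ ≈ 811 rpm

With no external torque about the axis, L is conserved: I₁ω₁ = I₂ω₂.
ω₂ = I₁ω₁ / I₂ = (5.210)(408 rpm) / (2.620) = 811.3 rpm.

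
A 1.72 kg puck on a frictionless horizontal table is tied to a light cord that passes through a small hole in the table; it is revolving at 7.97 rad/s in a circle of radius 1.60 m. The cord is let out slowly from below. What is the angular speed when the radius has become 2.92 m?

ω₂ ≈ 2.39 rad/s

The constraining force is radial, so m r² ω about the center is conserved.
ω₂ = ω₁ (r₁/r₂)² = (7.97)(1.60/2.92)² = 2.393 rad/s.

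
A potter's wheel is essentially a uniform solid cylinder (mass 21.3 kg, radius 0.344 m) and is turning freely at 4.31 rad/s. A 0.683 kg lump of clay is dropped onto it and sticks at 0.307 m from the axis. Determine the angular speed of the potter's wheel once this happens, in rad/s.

No external torque acts about the axis; L_before = L_after.
I_p = ½(21.3)(0.344)² = 1.260 kg·m².
Added inertia Σmr² = (0.683)(0.307)² = 0.06437 kg·m²; I_f = 1.260 + 0.06437 = 1.325 kg·m².
ω_f = I_p ω_i / I_f = (1.260)(4.31) / 1.325 = 4.101 rad/s.

ω_f ≈ 4.10 rad/s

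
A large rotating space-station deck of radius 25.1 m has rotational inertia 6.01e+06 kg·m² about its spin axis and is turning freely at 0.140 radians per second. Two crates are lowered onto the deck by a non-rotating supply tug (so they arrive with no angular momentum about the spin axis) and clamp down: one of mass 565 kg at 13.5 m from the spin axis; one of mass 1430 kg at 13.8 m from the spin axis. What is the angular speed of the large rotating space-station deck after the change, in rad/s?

The added mass arrives with no angular momentum about the spin axis, and any external torque about the spin axis is negligible, so the system's angular momentum is conserved.
Added inertia Σmr² = (565)(13.5)² + (1430)(13.8)² = 3.753e+05 kg·m²; I_f = 6.010e+06 + 3.753e+05 = 6.385e+06 kg·m².
ω_f = I_p ω_i / I_f = (6.010e+06)(0.140) / 6.385e+06 = 0.1318 rad/s.

ω_f ≈ 0.132 rad/s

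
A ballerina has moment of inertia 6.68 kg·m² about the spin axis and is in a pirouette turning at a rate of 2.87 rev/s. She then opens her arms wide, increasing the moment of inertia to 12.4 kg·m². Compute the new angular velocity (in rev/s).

With no external torque about the axis, L is conserved: I₁ω₁ = I₂ω₂.
ω₂ = I₁ω₁ / I₂ = (6.680)(2.87 rev/s) / (12.40) = 1.546 rev/s.

ω₂ ≈ 1.55 rev/s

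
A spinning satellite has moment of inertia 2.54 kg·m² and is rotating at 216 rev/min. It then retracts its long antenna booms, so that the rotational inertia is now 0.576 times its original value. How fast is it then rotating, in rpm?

ω₂ ≈ 375 rpm

Angular momentum about the spin axis is conserved since the torque about it is zero.
I₂ = 0.576 × 2.54 = 1.463 kg·m².
ω₂ = I₁ω₁ / I₂ = (2.540)(216 rpm) / (1.463) = 375.0 rpm.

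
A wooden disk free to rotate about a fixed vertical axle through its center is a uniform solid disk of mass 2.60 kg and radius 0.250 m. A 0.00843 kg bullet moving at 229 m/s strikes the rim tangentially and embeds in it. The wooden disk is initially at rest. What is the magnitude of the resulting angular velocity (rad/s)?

About the axle the impulsive forces during the collision are internal, so angular momentum about that axis is conserved.
I_p = ½(2.60)(0.250)² = 0.08125 kg·m². Taking the sense of the bullet's angular momentum as positive, L_{bullet} = m v R = (0.00843)(229)(0.250) = 0.4826 kg·m²/s.
L_i = 0 + 0.4826 = 0.4826 kg·m²/s.
After sticking, I_f = I_p + m R² = 0.08125 + (0.00843)(0.250)² = 0.08178 kg·m².
ω_f = L_i / I_f = 0.4826 / 0.08178 = 5.902 rad/s.

|ω_f| ≈ 5.90 rad/s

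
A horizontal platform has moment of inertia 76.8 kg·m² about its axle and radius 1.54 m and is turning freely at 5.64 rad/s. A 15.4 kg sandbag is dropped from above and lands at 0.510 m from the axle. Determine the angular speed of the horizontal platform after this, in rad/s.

ω_f ≈ 5.36 rad/s

The added mass arrives with no angular momentum about the axle, and any external torque about the axle is negligible, so the system's angular momentum is conserved.
Added inertia Σmr² = (15.4)(0.510)² = 4.006 kg·m²; I_f = 76.80 + 4.006 = 80.81 kg·m².
ω_f = I_p ω_i / I_f = (76.80)(5.64) / 80.81 = 5.360 rad/s.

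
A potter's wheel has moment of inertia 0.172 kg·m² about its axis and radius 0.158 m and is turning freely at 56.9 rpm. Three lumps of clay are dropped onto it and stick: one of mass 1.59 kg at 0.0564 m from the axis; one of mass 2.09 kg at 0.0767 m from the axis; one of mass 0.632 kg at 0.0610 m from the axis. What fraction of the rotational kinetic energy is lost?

fraction ≈ 0.103

The added mass arrives with no angular momentum about the axis, and any external torque about the axis is negligible, so the system's angular momentum is conserved.
Added inertia Σmr² = (1.59)(0.0564)² + (2.09)(0.0767)² + (0.632)(0.0610)² = 0.01970 kg·m²; I_f = 0.1720 + 0.01970 = 0.1917 kg·m².
ω_f = I_p ω_i / I_f = (0.1720)(56.9) / 0.1917 = 51.05 rpm.
KE_i = ½(0.1720)(5.959 rad/s)² = 3.053 J; KE_f = ½(0.1917)(5.346)² = 2.740 J.
Fraction lost = 0.1028.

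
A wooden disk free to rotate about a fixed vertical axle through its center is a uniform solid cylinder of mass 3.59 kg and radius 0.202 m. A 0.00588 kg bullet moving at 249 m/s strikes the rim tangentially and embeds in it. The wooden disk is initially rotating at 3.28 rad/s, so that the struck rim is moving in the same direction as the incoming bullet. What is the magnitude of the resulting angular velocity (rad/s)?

|ω_f| ≈ 7.29 rad/s

The axle reaction passes through the axle and exerts no torque about it; angular momentum about the axle is conserved through the impact.
I_p = ½(3.59)(0.202)² = 0.07324 kg·m². Taking the sense of the bullet's angular momentum as positive, L_{bullet} = m v R = (0.00588)(249)(0.202) = 0.2958 kg·m²/s.
L_i = +I_p ω_p + m v R = +(0.07324)(3.28) + 0.2958 = 0.5360 kg·m²/s.
After sticking, I_f = I_p + m R² = 0.07324 + (0.00588)(0.202)² = 0.07348 kg·m².
ω_f = L_i / I_f = 0.5360 / 0.07348 = 7.294 rad/s.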